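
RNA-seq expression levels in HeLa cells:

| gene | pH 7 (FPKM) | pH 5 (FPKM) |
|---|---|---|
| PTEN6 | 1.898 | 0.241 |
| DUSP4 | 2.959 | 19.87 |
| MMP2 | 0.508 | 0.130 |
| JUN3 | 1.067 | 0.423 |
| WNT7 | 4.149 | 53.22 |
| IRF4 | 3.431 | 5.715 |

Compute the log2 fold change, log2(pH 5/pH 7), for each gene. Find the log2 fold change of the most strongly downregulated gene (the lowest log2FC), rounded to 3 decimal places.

log2(0.241/1.898) = -2.977  (PTEN6)
log2(19.87/2.959) = 2.747  (DUSP4)
log2(0.130/0.508) = -1.966  (MMP2)
log2(0.423/1.067) = -1.335  (JUN3)
log2(53.22/4.149) = 3.681  (WNT7)
log2(5.715/3.431) = 0.736  (IRF4)
PTEN6 is most strongly downregulated.

-2.977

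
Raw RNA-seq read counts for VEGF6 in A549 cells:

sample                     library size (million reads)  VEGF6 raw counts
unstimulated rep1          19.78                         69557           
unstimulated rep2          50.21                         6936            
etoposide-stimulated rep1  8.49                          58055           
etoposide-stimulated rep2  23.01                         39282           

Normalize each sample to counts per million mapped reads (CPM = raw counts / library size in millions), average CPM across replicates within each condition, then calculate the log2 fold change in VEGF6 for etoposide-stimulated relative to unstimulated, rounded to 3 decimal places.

1.225

CPM(unstimulated rep1) = 69557 / 19.78 = 3516.5319
CPM(unstimulated rep2) = 6936 / 50.21 = 138.1398
CPM(etoposide-stimulated rep1) = 58055 / 8.49 = 6838.0448
CPM(etoposide-stimulated rep2) = 39282 / 23.01 = 1707.1708
mean CPM(unstimulated) = 1827.3358; mean CPM(etoposide-stimulated) = 4272.6078
Fold change = 4272.6078 / 1827.3358 = 2.33816
log2(2.33816) = 1.2254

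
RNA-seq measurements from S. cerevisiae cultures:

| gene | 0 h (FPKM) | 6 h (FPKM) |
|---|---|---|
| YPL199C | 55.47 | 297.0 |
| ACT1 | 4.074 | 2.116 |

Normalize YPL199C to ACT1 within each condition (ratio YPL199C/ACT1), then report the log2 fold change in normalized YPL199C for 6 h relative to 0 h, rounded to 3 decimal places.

YPL199C/ACT1 (0 h) = 55.47 / 4.074 = 13.616
YPL199C/ACT1 (6 h) = 297.0 / 2.116 = 140.36
Fold change = 140.36 / 13.616 = 10.3087
log2(10.3087) = 3.3658

3.366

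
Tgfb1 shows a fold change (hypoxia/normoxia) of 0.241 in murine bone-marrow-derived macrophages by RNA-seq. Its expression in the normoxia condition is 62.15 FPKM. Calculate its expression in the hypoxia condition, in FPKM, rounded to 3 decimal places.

hypoxia expression = 62.15 × 0.241 = 14.978

14.978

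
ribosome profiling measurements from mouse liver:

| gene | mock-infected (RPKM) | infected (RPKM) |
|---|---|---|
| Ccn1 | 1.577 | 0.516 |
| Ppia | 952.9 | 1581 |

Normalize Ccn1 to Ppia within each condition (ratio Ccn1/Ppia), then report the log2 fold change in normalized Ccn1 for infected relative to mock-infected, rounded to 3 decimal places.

-2.342

Ccn1/Ppia (mock-infected) = 1.577 / 952.9 = 0.0016549
Ccn1/Ppia (infected) = 0.516 / 1581 = 0.00032638
Fold change = 0.00032638 / 0.0016549 = 0.1972
log2(0.1972) = -2.3422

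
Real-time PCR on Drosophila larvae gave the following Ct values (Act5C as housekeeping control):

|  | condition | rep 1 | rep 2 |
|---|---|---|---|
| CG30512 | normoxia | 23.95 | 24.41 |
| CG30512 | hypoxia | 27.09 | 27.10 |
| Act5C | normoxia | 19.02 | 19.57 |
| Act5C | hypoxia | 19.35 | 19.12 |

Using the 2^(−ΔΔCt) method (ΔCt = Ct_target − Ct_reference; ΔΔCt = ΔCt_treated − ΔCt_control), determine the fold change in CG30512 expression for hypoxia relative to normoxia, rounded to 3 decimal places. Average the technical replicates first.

Mean Ct: CG30512 normoxia 24.180; CG30512 hypoxia 27.095; Act5C normoxia 19.295; Act5C hypoxia 19.235
ΔCt(normoxia) = 24.180 − 19.295 = 4.885
ΔCt(hypoxia) = 27.095 − 19.235 = 7.860
ΔΔCt = 7.860 − 4.885 = 2.975
Fold change = 2^(−2.975) = 0.1272

0.127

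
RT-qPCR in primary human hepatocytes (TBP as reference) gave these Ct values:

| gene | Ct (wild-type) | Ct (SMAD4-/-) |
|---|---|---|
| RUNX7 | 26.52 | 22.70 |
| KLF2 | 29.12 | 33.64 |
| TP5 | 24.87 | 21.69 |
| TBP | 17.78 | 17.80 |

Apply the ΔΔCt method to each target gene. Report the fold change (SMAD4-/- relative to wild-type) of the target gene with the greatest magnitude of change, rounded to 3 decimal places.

0.044

RUNX7: ΔΔCt = (22.70−17.80) − (26.52−17.78) = 4.90 − 8.74 = -3.84; fold change = 2^3.84 = 14.320
KLF2: ΔΔCt = (33.64−17.80) − (29.12−17.78) = 15.84 − 11.34 = 4.50; fold change = 2^-4.50 = 0.044
TP5: ΔΔCt = (21.69−17.80) − (24.87−17.78) = 3.89 − 7.09 = -3.20; fold change = 2^3.20 = 9.190
KLF2 has the largest |ΔΔCt| = 4.50.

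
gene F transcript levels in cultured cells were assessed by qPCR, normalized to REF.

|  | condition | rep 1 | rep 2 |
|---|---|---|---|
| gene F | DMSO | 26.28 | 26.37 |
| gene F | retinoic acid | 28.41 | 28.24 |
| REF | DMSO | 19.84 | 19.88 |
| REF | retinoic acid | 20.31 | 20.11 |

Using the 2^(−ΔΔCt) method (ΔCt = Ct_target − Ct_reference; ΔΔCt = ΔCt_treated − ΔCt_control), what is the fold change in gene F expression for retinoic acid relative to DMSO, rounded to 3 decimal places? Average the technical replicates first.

0.319

Mean Ct: gene F DMSO 26.325; gene F retinoic acid 28.325; REF DMSO 19.860; REF retinoic acid 20.210
ΔCt(DMSO) = 26.325 − 19.860 = 6.465
ΔCt(retinoic acid) = 28.325 − 20.210 = 8.115
ΔΔCt = 8.115 − 6.465 = 1.650
Fold change = 2^(−1.650) = 0.3186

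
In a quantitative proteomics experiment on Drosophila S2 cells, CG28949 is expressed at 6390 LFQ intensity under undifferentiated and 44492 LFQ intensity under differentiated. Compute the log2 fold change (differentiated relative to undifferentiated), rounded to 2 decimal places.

Fold change = 44492 / 6390 = 6.9628
log2(6.9628) = 2.800

2.80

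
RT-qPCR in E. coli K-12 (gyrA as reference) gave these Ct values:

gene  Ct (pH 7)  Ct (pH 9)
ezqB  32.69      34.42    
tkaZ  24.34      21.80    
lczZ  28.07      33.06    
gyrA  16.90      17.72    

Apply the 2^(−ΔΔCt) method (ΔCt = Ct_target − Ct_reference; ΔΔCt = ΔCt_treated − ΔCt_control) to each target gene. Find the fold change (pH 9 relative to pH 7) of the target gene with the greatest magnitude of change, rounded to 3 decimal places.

0.056

ezqB: ΔΔCt = (34.42−17.72) − (32.69−16.90) = 16.70 − 15.79 = 0.91; fold change = 2^-0.91 = 0.532
tkaZ: ΔΔCt = (21.80−17.72) − (24.34−16.90) = 4.08 − 7.44 = -3.36; fold change = 2^3.36 = 10.267
lczZ: ΔΔCt = (33.06−17.72) − (28.07−16.90) = 15.34 − 11.17 = 4.17; fold change = 2^-4.17 = 0.056
lczZ has the largest |ΔΔCt| = 4.17.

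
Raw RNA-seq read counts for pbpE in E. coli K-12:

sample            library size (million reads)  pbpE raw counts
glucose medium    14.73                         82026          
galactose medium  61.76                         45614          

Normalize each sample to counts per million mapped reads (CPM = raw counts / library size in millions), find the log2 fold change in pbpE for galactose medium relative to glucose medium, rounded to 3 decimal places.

CPM(glucose medium) = 82026 / 14.73 = 5568.6354
CPM(galactose medium) = 45614 / 61.76 = 738.5687
Fold change = 738.5687 / 5568.6354 = 0.13263
log2(0.13263) = -2.9145

-2.915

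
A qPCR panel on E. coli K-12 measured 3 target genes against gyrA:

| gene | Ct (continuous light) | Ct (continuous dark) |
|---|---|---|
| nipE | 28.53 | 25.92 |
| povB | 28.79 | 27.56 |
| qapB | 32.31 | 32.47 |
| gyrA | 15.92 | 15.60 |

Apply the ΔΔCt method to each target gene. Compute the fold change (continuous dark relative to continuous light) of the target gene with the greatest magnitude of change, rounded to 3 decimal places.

nipE: ΔΔCt = (25.92−15.60) − (28.53−15.92) = 10.32 − 12.61 = -2.29; fold change = 2^2.29 = 4.891
povB: ΔΔCt = (27.56−15.60) − (28.79−15.92) = 11.96 − 12.87 = -0.91; fold change = 2^0.91 = 1.879
qapB: ΔΔCt = (32.47−15.60) − (32.31−15.92) = 16.87 − 16.39 = 0.48; fold change = 2^-0.48 = 0.717
nipE has the largest |ΔΔCt| = 2.29.

4.891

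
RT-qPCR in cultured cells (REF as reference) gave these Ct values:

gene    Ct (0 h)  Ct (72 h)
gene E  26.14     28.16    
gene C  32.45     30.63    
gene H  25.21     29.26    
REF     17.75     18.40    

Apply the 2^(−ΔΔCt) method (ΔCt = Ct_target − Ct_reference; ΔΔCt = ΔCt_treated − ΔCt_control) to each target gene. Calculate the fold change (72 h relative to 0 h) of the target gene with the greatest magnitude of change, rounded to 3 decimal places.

0.095

gene E: ΔΔCt = (28.16−18.40) − (26.14−17.75) = 9.76 − 8.39 = 1.37; fold change = 2^-1.37 = 0.387
gene C: ΔΔCt = (30.63−18.40) − (32.45−17.75) = 12.23 − 14.70 = -2.47; fold change = 2^2.47 = 5.540
gene H: ΔΔCt = (29.26−18.40) − (25.21−17.75) = 10.86 − 7.46 = 3.40; fold change = 2^-3.40 = 0.095
gene H has the largest |ΔΔCt| = 3.40.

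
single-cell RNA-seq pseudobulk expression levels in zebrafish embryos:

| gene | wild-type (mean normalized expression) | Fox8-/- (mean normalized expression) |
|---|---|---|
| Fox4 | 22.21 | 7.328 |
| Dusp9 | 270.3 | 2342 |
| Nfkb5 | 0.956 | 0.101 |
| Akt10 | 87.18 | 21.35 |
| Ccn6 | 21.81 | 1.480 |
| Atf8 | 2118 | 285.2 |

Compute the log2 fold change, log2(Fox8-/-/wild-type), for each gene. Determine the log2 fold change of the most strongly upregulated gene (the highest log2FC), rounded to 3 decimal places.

3.115

log2(7.328/22.21) = -1.600  (Fox4)
log2(2342/270.3) = 3.115  (Dusp9)
log2(0.101/0.956) = -3.243  (Nfkb5)
log2(21.35/87.18) = -2.030  (Akt10)
log2(1.480/21.81) = -3.881  (Ccn6)
log2(285.2/2118) = -2.893  (Atf8)
Dusp9 is most strongly upregulated.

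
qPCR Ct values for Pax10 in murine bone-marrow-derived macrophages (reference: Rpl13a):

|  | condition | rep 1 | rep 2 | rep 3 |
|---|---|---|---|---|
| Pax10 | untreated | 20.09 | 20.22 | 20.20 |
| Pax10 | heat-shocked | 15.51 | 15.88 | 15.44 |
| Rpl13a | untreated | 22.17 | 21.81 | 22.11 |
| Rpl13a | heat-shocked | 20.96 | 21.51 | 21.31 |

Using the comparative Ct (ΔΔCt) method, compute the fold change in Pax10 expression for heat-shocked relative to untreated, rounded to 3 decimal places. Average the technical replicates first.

Mean Ct: Pax10 untreated 20.170; Pax10 heat-shocked 15.610; Rpl13a untreated 22.030; Rpl13a heat-shocked 21.260
ΔCt(untreated) = 20.170 − 22.030 = -1.860
ΔCt(heat-shocked) = 15.610 − 21.260 = -5.650
ΔΔCt = -5.650 − (-1.860) = -3.790
Fold change = 2^(−(-3.790)) = 2^3.790 = 13.8326

13.833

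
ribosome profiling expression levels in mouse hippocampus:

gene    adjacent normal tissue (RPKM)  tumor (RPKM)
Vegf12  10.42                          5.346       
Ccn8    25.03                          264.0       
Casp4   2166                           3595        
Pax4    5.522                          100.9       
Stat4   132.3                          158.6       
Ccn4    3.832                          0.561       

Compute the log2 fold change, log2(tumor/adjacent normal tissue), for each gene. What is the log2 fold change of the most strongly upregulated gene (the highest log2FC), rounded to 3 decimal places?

log2(5.346/10.42) = -0.963  (Vegf12)
log2(264.0/25.03) = 3.399  (Ccn8)
log2(3595/2166) = 0.731  (Casp4)
log2(100.9/5.522) = 4.192  (Pax4)
log2(158.6/132.3) = 0.262  (Stat4)
log2(0.561/3.832) = -2.772  (Ccn4)
Pax4 is most strongly upregulated.

4.192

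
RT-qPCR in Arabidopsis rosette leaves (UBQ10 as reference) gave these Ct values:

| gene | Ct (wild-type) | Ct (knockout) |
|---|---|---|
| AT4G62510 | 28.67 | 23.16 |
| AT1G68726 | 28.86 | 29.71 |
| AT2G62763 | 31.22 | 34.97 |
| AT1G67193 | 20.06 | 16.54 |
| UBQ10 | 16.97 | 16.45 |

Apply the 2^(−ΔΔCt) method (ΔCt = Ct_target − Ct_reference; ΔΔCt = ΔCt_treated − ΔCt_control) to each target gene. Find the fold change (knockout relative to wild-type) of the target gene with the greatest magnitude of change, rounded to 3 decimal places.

AT4G62510: ΔΔCt = (23.16−16.45) − (28.67−16.97) = 6.71 − 11.70 = -4.99; fold change = 2^4.99 = 31.779
AT1G68726: ΔΔCt = (29.71−16.45) − (28.86−16.97) = 13.26 − 11.89 = 1.37; fold change = 2^-1.37 = 0.387
AT2G62763: ΔΔCt = (34.97−16.45) − (31.22−16.97) = 18.52 − 14.25 = 4.27; fold change = 2^-4.27 = 0.052
AT1G67193: ΔΔCt = (16.54−16.45) − (20.06−16.97) = 0.09 − 3.09 = -3.00; fold change = 2^3.00 = 8.000
AT4G62510 has the largest |ΔΔCt| = 4.99.

31.779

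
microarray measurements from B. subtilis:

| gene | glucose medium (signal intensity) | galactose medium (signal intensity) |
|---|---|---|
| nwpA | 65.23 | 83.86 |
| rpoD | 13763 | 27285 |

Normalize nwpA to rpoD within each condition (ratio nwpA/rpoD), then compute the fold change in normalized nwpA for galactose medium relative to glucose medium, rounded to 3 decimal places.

0.648

nwpA/rpoD (glucose medium) = 65.23 / 13763 = 0.0047395
nwpA/rpoD (galactose medium) = 83.86 / 27285 = 0.0030735
Fold change = 0.0030735 / 0.0047395 = 0.6485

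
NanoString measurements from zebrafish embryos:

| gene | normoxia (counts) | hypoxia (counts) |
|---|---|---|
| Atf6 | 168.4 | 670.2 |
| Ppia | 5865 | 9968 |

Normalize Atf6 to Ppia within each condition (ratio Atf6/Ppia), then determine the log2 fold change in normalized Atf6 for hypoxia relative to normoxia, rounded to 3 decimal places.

1.228

Atf6/Ppia (normoxia) = 168.4 / 5865 = 0.028713
Atf6/Ppia (hypoxia) = 670.2 / 9968 = 0.067235
Fold change = 0.067235 / 0.028713 = 2.3417
log2(2.3417) = 1.2275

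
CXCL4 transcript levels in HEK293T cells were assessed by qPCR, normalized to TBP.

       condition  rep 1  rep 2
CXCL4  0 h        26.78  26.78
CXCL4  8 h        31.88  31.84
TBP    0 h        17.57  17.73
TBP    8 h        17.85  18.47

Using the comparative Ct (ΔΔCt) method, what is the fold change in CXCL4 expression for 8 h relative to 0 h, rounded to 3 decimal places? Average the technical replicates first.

Mean Ct: CXCL4 0 h 26.780; CXCL4 8 h 31.860; TBP 0 h 17.650; TBP 8 h 18.160
ΔCt(0 h) = 26.780 − 17.650 = 9.130
ΔCt(8 h) = 31.860 − 18.160 = 13.700
ΔΔCt = 13.700 − 9.130 = 4.570
Fold change = 2^(−4.570) = 0.0421

0.042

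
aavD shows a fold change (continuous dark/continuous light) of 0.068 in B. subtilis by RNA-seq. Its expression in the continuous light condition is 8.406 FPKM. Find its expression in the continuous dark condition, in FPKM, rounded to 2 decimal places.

continuous dark expression = 8.406 × 0.068 = 0.57

0.57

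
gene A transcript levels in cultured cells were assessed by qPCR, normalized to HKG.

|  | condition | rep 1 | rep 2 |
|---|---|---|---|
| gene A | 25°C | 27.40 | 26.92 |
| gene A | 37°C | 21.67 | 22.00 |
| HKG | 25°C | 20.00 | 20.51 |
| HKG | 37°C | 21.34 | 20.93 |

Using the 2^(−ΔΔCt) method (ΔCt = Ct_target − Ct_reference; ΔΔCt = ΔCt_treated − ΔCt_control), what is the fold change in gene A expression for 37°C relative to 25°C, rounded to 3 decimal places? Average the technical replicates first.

73.772

Mean Ct: gene A 25°C 27.160; gene A 37°C 21.835; HKG 25°C 20.255; HKG 37°C 21.135
ΔCt(25°C) = 27.160 − 20.255 = 6.905
ΔCt(37°C) = 21.835 − 21.135 = 0.700
ΔΔCt = 0.700 − 6.905 = -6.205
Fold change = 2^(−(-6.205)) = 2^6.205 = 73.7719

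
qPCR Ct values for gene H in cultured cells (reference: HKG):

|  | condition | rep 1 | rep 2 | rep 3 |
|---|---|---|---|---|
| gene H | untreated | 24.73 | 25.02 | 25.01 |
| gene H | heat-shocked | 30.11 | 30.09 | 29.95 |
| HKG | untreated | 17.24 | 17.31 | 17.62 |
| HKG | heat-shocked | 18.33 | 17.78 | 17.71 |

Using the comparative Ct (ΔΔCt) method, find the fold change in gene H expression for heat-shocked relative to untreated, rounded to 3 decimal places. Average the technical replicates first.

Mean Ct: gene H untreated 24.920; gene H heat-shocked 30.050; HKG untreated 17.390; HKG heat-shocked 17.940
ΔCt(untreated) = 24.920 − 17.390 = 7.530
ΔCt(heat-shocked) = 30.050 − 17.940 = 12.110
ΔΔCt = 12.110 − 7.530 = 4.580
Fold change = 2^(−4.580) = 0.0418

0.042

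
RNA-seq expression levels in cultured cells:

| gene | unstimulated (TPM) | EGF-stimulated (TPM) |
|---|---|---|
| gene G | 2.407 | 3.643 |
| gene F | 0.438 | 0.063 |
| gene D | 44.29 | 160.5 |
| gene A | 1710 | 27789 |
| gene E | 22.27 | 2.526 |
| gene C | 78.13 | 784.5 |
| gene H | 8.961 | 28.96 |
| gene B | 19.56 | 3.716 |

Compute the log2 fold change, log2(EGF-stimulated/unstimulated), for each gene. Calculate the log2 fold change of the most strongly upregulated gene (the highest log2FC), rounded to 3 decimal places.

log2(3.643/2.407) = 0.598  (gene G)
log2(0.063/0.438) = -2.798  (gene F)
log2(160.5/44.29) = 1.858  (gene D)
log2(27789/1710) = 4.022  (gene A)
log2(2.526/22.27) = -3.140  (gene E)
log2(784.5/78.13) = 3.328  (gene C)
log2(28.96/8.961) = 1.692  (gene H)
log2(3.716/19.56) = -2.396  (gene B)
gene A is most strongly upregulated.

4.022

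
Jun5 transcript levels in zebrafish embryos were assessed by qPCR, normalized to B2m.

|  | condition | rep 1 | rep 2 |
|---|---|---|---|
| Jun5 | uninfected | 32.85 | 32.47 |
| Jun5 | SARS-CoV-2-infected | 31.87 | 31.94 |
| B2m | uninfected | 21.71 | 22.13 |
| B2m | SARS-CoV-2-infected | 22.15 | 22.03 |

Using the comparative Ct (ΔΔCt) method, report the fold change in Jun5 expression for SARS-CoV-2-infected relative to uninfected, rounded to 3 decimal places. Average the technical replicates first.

1.899

Mean Ct: Jun5 uninfected 32.660; Jun5 SARS-CoV-2-infected 31.905; B2m uninfected 21.920; B2m SARS-CoV-2-infected 22.090
ΔCt(uninfected) = 32.660 − 21.920 = 10.740
ΔCt(SARS-CoV-2-infected) = 31.905 − 22.090 = 9.815
ΔΔCt = 9.815 − 10.740 = -0.925
Fold change = 2^(−(-0.925)) = 2^0.925 = 1.8987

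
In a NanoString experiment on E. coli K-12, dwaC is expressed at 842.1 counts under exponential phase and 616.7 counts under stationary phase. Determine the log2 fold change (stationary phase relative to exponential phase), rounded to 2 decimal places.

Fold change = 616.7 / 842.1 = 0.7323
log2(0.7323) = -0.449

-0.45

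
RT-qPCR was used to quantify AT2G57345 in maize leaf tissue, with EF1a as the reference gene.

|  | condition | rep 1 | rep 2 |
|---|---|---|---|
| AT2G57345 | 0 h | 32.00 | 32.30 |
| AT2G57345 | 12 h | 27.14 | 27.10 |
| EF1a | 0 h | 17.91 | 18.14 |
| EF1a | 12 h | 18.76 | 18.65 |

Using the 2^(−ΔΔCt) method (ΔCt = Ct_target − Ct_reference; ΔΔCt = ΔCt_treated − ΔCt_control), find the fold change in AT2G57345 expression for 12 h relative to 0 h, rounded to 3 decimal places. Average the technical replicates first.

Mean Ct: AT2G57345 0 h 32.150; AT2G57345 12 h 27.120; EF1a 0 h 18.025; EF1a 12 h 18.705
ΔCt(0 h) = 32.150 − 18.025 = 14.125
ΔCt(12 h) = 27.120 − 18.705 = 8.415
ΔΔCt = 8.415 − 14.125 = -5.710
Fold change = 2^(−(-5.710)) = 2^5.710 = 52.3457

52.346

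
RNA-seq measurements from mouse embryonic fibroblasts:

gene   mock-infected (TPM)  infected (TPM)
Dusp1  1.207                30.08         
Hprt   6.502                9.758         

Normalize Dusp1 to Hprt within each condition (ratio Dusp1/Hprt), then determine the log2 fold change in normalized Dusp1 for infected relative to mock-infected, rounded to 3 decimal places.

Dusp1/Hprt (mock-infected) = 1.207 / 6.502 = 0.18564
Dusp1/Hprt (infected) = 30.08 / 9.758 = 3.0826
Fold change = 3.0826 / 0.18564 = 16.6057
log2(16.6057) = 4.0536

4.054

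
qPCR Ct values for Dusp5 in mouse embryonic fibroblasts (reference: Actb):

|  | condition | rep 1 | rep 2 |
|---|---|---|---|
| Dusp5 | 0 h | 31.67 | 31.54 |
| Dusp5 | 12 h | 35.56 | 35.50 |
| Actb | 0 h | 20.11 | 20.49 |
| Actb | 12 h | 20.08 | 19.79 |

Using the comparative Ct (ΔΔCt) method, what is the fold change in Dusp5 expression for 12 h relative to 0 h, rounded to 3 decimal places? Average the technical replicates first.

0.051

Mean Ct: Dusp5 0 h 31.605; Dusp5 12 h 35.530; Actb 0 h 20.300; Actb 12 h 19.935
ΔCt(0 h) = 31.605 − 20.300 = 11.305
ΔCt(12 h) = 35.530 − 19.935 = 15.595
ΔΔCt = 15.595 − 11.305 = 4.290
Fold change = 2^(−4.290) = 0.0511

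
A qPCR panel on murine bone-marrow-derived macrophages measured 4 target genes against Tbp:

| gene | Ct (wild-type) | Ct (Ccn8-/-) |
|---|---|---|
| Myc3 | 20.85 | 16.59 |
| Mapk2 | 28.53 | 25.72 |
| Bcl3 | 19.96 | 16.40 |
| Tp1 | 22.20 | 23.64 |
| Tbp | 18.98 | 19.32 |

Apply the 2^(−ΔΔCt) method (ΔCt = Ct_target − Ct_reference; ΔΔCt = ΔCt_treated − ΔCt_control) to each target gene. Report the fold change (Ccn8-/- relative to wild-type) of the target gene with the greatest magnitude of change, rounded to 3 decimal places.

Myc3: ΔΔCt = (16.59−19.32) − (20.85−18.98) = -2.73 − 1.87 = -4.60; fold change = 2^4.60 = 24.251
Mapk2: ΔΔCt = (25.72−19.32) − (28.53−18.98) = 6.40 − 9.55 = -3.15; fold change = 2^3.15 = 8.877
Bcl3: ΔΔCt = (16.40−19.32) − (19.96−18.98) = -2.92 − 0.98 = -3.90; fold change = 2^3.90 = 14.929
Tp1: ΔΔCt = (23.64−19.32) − (22.20−18.98) = 4.32 − 3.22 = 1.10; fold change = 2^-1.10 = 0.467
Myc3 has the largest |ΔΔCt| = 4.60.

24.251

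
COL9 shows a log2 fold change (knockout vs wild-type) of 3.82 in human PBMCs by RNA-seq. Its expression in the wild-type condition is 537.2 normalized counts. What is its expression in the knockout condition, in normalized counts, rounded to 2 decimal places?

Fold change = 2^(3.82) = 14.1232
knockout expression = 537.2 × 14.1232 = 7587.01

7587.01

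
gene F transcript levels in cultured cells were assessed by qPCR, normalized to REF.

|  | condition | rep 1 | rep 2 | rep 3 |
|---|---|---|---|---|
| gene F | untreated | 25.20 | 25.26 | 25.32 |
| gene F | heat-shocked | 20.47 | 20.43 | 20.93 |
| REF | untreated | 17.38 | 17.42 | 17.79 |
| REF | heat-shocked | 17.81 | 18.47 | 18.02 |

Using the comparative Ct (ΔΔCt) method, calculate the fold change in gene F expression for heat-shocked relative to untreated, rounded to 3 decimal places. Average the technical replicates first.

Mean Ct: gene F untreated 25.260; gene F heat-shocked 20.610; REF untreated 17.530; REF heat-shocked 18.100
ΔCt(untreated) = 25.260 − 17.530 = 7.730
ΔCt(heat-shocked) = 20.610 − 18.100 = 2.510
ΔΔCt = 2.510 − 7.730 = -5.220
Fold change = 2^(−(-5.220)) = 2^5.220 = 37.2715

37.271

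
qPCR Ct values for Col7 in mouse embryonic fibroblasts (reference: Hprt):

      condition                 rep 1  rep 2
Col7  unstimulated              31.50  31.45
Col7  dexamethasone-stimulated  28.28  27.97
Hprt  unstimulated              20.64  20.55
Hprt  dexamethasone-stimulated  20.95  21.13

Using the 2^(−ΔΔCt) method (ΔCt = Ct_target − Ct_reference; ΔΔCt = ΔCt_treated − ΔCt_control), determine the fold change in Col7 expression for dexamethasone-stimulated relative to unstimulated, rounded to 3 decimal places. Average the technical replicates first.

Mean Ct: Col7 unstimulated 31.475; Col7 dexamethasone-stimulated 28.125; Hprt unstimulated 20.595; Hprt dexamethasone-stimulated 21.040
ΔCt(unstimulated) = 31.475 − 20.595 = 10.880
ΔCt(dexamethasone-stimulated) = 28.125 − 21.040 = 7.085
ΔΔCt = 7.085 − 10.880 = -3.795
Fold change = 2^(−(-3.795)) = 2^3.795 = 13.8806

13.881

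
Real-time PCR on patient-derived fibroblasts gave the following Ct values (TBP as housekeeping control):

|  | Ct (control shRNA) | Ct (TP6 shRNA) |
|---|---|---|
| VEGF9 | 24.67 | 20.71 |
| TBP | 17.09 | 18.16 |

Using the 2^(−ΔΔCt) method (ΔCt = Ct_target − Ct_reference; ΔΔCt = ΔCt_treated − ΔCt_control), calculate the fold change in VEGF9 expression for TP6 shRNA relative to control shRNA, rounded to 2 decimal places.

ΔCt(control shRNA) = 24.670 − 17.090 = 7.580
ΔCt(TP6 shRNA) = 20.710 − 18.160 = 2.550
ΔΔCt = 2.550 − 7.580 = -5.030
Fold change = 2^(−(-5.030)) = 2^5.030 = 32.672

32.67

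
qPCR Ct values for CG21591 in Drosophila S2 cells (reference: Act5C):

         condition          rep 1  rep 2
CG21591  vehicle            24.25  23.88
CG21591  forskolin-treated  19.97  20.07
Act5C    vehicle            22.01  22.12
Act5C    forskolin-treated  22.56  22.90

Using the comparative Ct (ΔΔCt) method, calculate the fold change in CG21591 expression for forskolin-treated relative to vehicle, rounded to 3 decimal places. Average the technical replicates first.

Mean Ct: CG21591 vehicle 24.065; CG21591 forskolin-treated 20.020; Act5C vehicle 22.065; Act5C forskolin-treated 22.730
ΔCt(vehicle) = 24.065 − 22.065 = 2.000
ΔCt(forskolin-treated) = 20.020 − 22.730 = -2.710
ΔΔCt = -2.710 − 2.000 = -4.710
Fold change = 2^(−(-4.710)) = 2^4.710 = 26.1729

26.173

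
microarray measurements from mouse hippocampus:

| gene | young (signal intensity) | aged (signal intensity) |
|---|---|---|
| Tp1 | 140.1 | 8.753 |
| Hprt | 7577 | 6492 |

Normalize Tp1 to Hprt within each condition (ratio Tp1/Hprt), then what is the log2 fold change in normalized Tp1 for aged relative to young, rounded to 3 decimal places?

Tp1/Hprt (young) = 140.1 / 7577 = 0.01849
Tp1/Hprt (aged) = 8.753 / 6492 = 0.0013483
Fold change = 0.0013483 / 0.01849 = 0.0729
log2(0.0729) = -3.7776

-3.778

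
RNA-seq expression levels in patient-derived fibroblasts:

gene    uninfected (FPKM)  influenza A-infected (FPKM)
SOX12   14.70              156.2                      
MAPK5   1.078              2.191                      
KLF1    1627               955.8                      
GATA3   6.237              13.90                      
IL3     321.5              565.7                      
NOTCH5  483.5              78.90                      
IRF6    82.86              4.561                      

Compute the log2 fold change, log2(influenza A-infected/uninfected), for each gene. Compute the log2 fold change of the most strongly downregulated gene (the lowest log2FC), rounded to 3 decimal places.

log2(156.2/14.70) = 3.410  (SOX12)
log2(2.191/1.078) = 1.023  (MAPK5)
log2(955.8/1627) = -0.767  (KLF1)
log2(13.90/6.237) = 1.156  (GATA3)
log2(565.7/321.5) = 0.815  (IL3)
log2(78.90/483.5) = -2.615  (NOTCH5)
log2(4.561/82.86) = -4.183  (IRF6)
IRF6 is most strongly downregulated.

-4.183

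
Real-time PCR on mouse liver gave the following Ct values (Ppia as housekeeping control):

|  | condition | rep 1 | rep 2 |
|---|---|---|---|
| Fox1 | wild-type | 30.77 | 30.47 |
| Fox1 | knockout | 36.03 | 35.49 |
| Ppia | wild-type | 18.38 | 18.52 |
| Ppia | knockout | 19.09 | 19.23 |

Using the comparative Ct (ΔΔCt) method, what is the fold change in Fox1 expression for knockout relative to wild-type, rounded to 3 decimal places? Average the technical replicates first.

0.046

Mean Ct: Fox1 wild-type 30.620; Fox1 knockout 35.760; Ppia wild-type 18.450; Ppia knockout 19.160
ΔCt(wild-type) = 30.620 − 18.450 = 12.170
ΔCt(knockout) = 35.760 − 19.160 = 16.600
ΔΔCt = 16.600 − 12.170 = 4.430
Fold change = 2^(−4.430) = 0.0464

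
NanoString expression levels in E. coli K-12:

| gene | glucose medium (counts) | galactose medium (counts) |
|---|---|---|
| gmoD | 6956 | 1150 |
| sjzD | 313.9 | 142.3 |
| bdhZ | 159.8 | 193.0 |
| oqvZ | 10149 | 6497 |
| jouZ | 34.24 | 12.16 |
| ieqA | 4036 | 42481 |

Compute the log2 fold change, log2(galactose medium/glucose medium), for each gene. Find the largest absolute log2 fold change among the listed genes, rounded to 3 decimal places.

3.396

log2(1150/6956) = -2.597  (gmoD)
log2(142.3/313.9) = -1.141  (sjzD)
log2(193.0/159.8) = 0.272  (bdhZ)
log2(6497/10149) = -0.643  (oqvZ)
log2(12.16/34.24) = -1.494  (jouZ)
log2(42481/4036) = 3.396  (ieqA)
The largest magnitude belongs to ieqA.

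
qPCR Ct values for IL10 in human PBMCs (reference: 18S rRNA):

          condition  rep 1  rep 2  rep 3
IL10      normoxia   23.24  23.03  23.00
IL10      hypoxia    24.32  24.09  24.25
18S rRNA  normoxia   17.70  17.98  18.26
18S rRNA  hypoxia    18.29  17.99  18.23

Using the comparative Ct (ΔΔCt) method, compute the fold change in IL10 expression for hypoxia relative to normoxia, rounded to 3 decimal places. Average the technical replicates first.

Mean Ct: IL10 normoxia 23.090; IL10 hypoxia 24.220; 18S rRNA normoxia 17.980; 18S rRNA hypoxia 18.170
ΔCt(normoxia) = 23.090 − 17.980 = 5.110
ΔCt(hypoxia) = 24.220 − 18.170 = 6.050
ΔΔCt = 6.050 − 5.110 = 0.940
Fold change = 2^(−0.940) = 0.5212

0.521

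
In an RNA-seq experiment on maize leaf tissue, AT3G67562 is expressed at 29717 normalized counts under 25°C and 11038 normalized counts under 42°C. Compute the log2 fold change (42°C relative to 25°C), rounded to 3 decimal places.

Fold change = 11038 / 29717 = 0.3714
log2(0.3714) = -1.4288

-1.429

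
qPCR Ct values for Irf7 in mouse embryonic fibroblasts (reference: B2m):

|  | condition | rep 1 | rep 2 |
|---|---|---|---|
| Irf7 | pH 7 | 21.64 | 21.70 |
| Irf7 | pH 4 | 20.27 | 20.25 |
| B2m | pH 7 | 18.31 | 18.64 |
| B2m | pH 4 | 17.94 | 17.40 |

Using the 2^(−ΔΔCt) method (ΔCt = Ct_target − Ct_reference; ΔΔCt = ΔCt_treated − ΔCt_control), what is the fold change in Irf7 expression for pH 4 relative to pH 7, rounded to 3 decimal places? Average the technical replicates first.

1.521

Mean Ct: Irf7 pH 7 21.670; Irf7 pH 4 20.260; B2m pH 7 18.475; B2m pH 4 17.670
ΔCt(pH 7) = 21.670 − 18.475 = 3.195
ΔCt(pH 4) = 20.260 − 17.670 = 2.590
ΔΔCt = 2.590 − 3.195 = -0.605
Fold change = 2^(−(-0.605)) = 2^0.605 = 1.5210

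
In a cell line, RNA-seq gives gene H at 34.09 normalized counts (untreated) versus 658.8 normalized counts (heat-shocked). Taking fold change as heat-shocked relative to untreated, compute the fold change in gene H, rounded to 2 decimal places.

19.33

Fold change = 658.8 / 34.09 = 19.325
gene H is upregulated.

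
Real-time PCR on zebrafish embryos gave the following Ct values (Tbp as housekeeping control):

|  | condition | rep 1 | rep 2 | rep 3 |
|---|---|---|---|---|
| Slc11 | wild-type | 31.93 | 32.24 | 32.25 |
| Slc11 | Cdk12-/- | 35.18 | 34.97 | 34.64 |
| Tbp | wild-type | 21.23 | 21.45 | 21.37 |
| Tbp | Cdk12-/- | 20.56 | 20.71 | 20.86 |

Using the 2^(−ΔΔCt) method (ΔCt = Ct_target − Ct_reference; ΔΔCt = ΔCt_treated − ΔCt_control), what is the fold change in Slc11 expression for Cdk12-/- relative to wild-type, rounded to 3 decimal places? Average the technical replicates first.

0.093

Mean Ct: Slc11 wild-type 32.140; Slc11 Cdk12-/- 34.930; Tbp wild-type 21.350; Tbp Cdk12-/- 20.710
ΔCt(wild-type) = 32.140 − 21.350 = 10.790
ΔCt(Cdk12-/-) = 34.930 − 20.710 = 14.220
ΔΔCt = 14.220 − 10.790 = 3.430
Fold change = 2^(−3.430) = 0.0928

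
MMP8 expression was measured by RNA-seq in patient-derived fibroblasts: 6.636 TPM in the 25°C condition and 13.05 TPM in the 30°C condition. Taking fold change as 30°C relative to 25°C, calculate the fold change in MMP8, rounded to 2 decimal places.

Fold change = 13.05 / 6.636 = 1.967
MMP8 is upregulated.

1.97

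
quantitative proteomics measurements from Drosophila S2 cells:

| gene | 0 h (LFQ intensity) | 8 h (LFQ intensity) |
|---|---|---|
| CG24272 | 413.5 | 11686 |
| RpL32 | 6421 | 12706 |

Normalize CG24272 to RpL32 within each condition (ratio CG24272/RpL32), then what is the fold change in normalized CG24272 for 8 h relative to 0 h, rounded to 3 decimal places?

14.282

CG24272/RpL32 (0 h) = 413.5 / 6421 = 0.064398
CG24272/RpL32 (8 h) = 11686 / 12706 = 0.91972
Fold change = 0.91972 / 0.064398 = 14.2818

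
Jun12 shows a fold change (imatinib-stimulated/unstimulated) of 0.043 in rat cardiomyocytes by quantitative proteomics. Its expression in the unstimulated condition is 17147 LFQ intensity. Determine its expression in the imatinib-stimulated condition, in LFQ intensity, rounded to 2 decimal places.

737.32

imatinib-stimulated expression = 17147 × 0.043 = 737.32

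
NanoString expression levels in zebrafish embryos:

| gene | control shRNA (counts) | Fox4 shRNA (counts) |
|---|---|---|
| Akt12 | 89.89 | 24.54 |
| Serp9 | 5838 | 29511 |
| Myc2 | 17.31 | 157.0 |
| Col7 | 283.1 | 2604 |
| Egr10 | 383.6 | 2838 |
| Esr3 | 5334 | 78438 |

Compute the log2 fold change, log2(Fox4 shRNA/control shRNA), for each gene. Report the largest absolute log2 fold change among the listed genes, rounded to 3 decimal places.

3.878

log2(24.54/89.89) = -1.873  (Akt12)
log2(29511/5838) = 2.338  (Serp9)
log2(157.0/17.31) = 3.181  (Myc2)
log2(2604/283.1) = 3.201  (Col7)
log2(2838/383.6) = 2.887  (Egr10)
log2(78438/5334) = 3.878  (Esr3)
The largest magnitude belongs to Esr3.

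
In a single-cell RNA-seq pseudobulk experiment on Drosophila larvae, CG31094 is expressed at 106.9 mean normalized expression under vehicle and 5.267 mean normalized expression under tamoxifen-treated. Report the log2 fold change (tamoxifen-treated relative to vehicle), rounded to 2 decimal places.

Fold change = 5.267 / 106.9 = 0.0493
log2(0.0493) = -4.343

-4.34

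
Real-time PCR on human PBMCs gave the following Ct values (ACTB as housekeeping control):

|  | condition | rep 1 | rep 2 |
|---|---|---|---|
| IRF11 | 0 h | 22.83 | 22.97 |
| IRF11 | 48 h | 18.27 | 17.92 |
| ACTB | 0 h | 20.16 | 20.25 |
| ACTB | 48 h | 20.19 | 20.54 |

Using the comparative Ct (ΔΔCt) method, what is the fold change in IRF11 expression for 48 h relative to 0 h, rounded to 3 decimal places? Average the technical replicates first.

31.233

Mean Ct: IRF11 0 h 22.900; IRF11 48 h 18.095; ACTB 0 h 20.205; ACTB 48 h 20.365
ΔCt(0 h) = 22.900 − 20.205 = 2.695
ΔCt(48 h) = 18.095 − 20.365 = -2.270
ΔΔCt = -2.270 − 2.695 = -4.965
Fold change = 2^(−(-4.965)) = 2^4.965 = 31.2330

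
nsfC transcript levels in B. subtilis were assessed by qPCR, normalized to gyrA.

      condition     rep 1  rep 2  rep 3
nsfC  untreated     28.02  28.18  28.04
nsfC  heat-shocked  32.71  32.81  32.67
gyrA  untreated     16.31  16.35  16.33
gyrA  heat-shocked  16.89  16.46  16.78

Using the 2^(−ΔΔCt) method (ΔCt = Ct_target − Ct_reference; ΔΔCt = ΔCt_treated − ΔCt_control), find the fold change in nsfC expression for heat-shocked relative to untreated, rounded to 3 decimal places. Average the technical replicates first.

0.052

Mean Ct: nsfC untreated 28.080; nsfC heat-shocked 32.730; gyrA untreated 16.330; gyrA heat-shocked 16.710
ΔCt(untreated) = 28.080 − 16.330 = 11.750
ΔCt(heat-shocked) = 32.730 − 16.710 = 16.020
ΔΔCt = 16.020 − 11.750 = 4.270
Fold change = 2^(−4.270) = 0.0518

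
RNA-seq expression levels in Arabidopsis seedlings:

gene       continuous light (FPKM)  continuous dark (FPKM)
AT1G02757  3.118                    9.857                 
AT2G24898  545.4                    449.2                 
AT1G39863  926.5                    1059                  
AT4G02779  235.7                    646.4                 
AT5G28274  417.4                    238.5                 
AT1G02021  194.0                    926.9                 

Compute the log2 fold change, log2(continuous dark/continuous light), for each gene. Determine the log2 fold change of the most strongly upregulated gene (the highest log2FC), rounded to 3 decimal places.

log2(9.857/3.118) = 1.661  (AT1G02757)
log2(449.2/545.4) = -0.280  (AT2G24898)
log2(1059/926.5) = 0.193  (AT1G39863)
log2(646.4/235.7) = 1.455  (AT4G02779)
log2(238.5/417.4) = -0.807  (AT5G28274)
log2(926.9/194.0) = 2.256  (AT1G02021)
AT1G02021 is most strongly upregulated.

2.256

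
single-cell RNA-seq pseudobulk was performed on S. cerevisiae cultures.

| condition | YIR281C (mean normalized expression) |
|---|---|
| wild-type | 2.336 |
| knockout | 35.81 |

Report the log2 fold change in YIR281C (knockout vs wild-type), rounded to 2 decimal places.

3.94

Fold change = 35.81 / 2.336 = 15.3296
log2(15.3296) = 3.938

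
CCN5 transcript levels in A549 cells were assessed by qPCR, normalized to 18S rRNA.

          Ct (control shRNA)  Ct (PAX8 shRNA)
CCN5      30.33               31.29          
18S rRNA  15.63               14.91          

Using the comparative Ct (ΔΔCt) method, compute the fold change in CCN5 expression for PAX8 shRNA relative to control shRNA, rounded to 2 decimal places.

ΔCt(control shRNA) = 30.330 − 15.630 = 14.700
ΔCt(PAX8 shRNA) = 31.290 − 14.910 = 16.380
ΔΔCt = 16.380 − 14.700 = 1.680
Fold change = 2^(−1.680) = 0.312

0.31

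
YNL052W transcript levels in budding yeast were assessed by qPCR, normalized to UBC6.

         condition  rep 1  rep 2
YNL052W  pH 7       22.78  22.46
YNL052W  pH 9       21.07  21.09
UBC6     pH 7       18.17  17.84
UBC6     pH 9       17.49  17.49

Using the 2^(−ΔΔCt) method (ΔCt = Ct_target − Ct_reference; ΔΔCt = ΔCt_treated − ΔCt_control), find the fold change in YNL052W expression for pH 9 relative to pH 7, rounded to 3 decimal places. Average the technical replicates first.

2.035

Mean Ct: YNL052W pH 7 22.620; YNL052W pH 9 21.080; UBC6 pH 7 18.005; UBC6 pH 9 17.490
ΔCt(pH 7) = 22.620 − 18.005 = 4.615
ΔCt(pH 9) = 21.080 − 17.490 = 3.590
ΔΔCt = 3.590 − 4.615 = -1.025
Fold change = 2^(−(-1.025)) = 2^1.025 = 2.0350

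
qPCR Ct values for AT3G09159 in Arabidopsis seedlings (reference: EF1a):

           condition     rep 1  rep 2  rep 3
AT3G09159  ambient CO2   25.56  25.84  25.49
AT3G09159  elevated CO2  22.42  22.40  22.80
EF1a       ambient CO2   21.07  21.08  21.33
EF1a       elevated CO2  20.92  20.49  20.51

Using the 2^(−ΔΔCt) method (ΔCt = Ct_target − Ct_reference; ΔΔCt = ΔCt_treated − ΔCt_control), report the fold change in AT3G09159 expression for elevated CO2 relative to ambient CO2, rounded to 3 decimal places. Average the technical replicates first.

Mean Ct: AT3G09159 ambient CO2 25.630; AT3G09159 elevated CO2 22.540; EF1a ambient CO2 21.160; EF1a elevated CO2 20.640
ΔCt(ambient CO2) = 25.630 − 21.160 = 4.470
ΔCt(elevated CO2) = 22.540 − 20.640 = 1.900
ΔΔCt = 1.900 − 4.470 = -2.570
Fold change = 2^(−(-2.570)) = 2^2.570 = 5.9381

5.938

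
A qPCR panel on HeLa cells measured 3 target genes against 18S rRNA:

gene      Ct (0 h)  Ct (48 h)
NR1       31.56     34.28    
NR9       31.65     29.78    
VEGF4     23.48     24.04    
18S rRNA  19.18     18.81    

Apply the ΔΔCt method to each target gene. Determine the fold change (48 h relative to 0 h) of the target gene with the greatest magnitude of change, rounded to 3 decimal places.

0.117

NR1: ΔΔCt = (34.28−18.81) − (31.56−19.18) = 15.47 − 12.38 = 3.09; fold change = 2^-3.09 = 0.117
NR9: ΔΔCt = (29.78−18.81) − (31.65−19.18) = 10.97 − 12.47 = -1.50; fold change = 2^1.50 = 2.828
VEGF4: ΔΔCt = (24.04−18.81) − (23.48−19.18) = 5.23 − 4.30 = 0.93; fold change = 2^-0.93 = 0.525
NR1 has the largest |ΔΔCt| = 3.09.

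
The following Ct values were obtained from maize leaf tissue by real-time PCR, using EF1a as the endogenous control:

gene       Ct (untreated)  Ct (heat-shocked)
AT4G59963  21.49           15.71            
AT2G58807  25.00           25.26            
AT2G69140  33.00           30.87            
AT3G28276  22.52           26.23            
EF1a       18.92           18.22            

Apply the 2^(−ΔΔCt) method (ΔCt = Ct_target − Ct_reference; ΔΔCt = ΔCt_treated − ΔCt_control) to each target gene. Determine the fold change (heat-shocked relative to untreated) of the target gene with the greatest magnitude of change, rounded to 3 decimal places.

33.825

AT4G59963: ΔΔCt = (15.71−18.22) − (21.49−18.92) = -2.51 − 2.57 = -5.08; fold change = 2^5.08 = 33.825
AT2G58807: ΔΔCt = (25.26−18.22) − (25.00−18.92) = 7.04 − 6.08 = 0.96; fold change = 2^-0.96 = 0.514
AT2G69140: ΔΔCt = (30.87−18.22) − (33.00−18.92) = 12.65 − 14.08 = -1.43; fold change = 2^1.43 = 2.694
AT3G28276: ΔΔCt = (26.23−18.22) − (22.52−18.92) = 8.01 − 3.60 = 4.41; fold change = 2^-4.41 = 0.047
AT4G59963 has the largest |ΔΔCt| = 5.08.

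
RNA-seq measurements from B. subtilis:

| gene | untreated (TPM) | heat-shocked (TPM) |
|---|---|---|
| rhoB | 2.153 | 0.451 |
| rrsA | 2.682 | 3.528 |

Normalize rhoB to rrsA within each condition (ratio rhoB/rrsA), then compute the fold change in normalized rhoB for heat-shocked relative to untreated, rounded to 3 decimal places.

rhoB/rrsA (untreated) = 2.153 / 2.682 = 0.80276
rhoB/rrsA (heat-shocked) = 0.451 / 3.528 = 0.12783
Fold change = 0.12783 / 0.80276 = 0.1592

0.159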